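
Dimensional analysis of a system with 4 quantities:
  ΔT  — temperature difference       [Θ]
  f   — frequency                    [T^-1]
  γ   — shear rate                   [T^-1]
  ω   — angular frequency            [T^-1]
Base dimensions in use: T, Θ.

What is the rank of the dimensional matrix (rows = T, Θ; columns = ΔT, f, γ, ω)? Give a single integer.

Dimensional matrix (T×Θ by ΔT×f×γ×ω):
  T: [ 0 -1 -1 -1]
  Θ: [ 1  0  0  0]
Echelon form has 2 nonzero rows (pivots: ΔT,f)

2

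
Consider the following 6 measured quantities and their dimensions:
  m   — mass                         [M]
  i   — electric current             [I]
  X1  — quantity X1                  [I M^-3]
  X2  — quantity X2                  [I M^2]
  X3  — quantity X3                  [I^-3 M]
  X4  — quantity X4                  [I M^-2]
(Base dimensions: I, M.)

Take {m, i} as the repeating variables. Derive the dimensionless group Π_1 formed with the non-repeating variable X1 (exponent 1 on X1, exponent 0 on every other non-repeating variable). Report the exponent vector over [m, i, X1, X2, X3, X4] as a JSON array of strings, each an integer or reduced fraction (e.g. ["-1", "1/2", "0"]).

["3", "-1", "1", "0", "0", "0"]

Dimensional matrix (I×M by m×i×X1×X2×X3×X4):
  I: [ 0  1  1  1 -3  1]
  M: [ 1  0 -3  2  1 -2]
Echelon form has 2 nonzero rows (pivots: m,i)
Pivot set = {m,i}, free = {X1,X2,X3,X4}
RREF:
  r0: [   1    0   -3    2    1   -2]
  r1: [   0    1    1    1   -3    1]
Fix exponent of X1 at 1, X2 at 0, X3 at 0, X4 at 0; solve each RREF row for its pivot's exponent:
  r0: exp(m) + (-3)·1 = 0 ⇒ exp(m) = 3
  r1: exp(i) + (1)·1 = 0 ⇒ exp(i) = -1
Π_1 = m^3 · i^-1 · X1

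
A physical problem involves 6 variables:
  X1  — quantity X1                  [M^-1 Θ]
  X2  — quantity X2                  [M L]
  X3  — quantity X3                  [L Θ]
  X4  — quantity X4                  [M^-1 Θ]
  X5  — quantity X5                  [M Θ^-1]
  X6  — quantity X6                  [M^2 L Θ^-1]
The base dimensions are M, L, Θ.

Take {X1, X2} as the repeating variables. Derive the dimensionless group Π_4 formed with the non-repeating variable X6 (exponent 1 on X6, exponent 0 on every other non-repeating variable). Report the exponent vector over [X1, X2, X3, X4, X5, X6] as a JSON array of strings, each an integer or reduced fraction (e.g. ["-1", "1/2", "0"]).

Exponent matrix [M,L,Θ] × [X1,X2,X3,X4,X5,X6]:
  M: [-1  1  0 -1  1  2]
  L: [ 0  1  1  0  0  1]
  Θ: [ 1  0  1  1 -1 -1]
RREF → pivots at {X1,X2} ⇒ r = 2
Repeat: X1,X2; free: X3,X4,X5,X6
RREF:
  r0: [   1    0    1    1   -1   -1]
  r1: [   0    1    1    0    0    1]
  r2: [   0    0    0    0    0    0]
Fix exponent of X6 at 1, X3 at 0, X4 at 0, X5 at 0; solve each RREF row for its pivot's exponent:
  r0: exp(X1) + (-1)·1 = 0 ⇒ exp(X1) = 1
  r1: exp(X2) + (1)·1 = 0 ⇒ exp(X2) = -1
Π_4 = X1 · X2^-1 · X6

["1", "-1", "0", "0", "0", "1"]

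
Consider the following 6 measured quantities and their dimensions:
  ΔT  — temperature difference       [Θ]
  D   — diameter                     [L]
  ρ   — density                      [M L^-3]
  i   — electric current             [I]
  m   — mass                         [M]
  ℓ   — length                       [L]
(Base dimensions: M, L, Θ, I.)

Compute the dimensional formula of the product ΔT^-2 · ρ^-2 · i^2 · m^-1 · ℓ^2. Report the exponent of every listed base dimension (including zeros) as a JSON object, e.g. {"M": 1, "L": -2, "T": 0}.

{"M": -3, "L": 8, "Θ": -2, "I": 2}

Dimensional matrix (M×L×Θ×I by ΔT×D×ρ×i×m×ℓ):
  M: [ 0  0  1  0  1  0]
  L: [ 0  1 -3  0  0  1]
  Θ: [ 1  0  0  0  0  0]
  I: [ 0  0  0  1  0  0]
  [M]: (-2)·0+(-2)·1+(2)·0+(-1)·1+(2)·0 = -3
  [L]: (-2)·0+(-2)·-3+(2)·0+(-1)·0+(2)·1 = 8
  [Θ]: (-2)·1+(-2)·0+(2)·0+(-1)·0+(2)·0 = -2
  [I]: (-2)·0+(-2)·0+(2)·1+(-1)·0+(2)·0 = 2
⇒ M^-3 L^8 Θ^-2 I^2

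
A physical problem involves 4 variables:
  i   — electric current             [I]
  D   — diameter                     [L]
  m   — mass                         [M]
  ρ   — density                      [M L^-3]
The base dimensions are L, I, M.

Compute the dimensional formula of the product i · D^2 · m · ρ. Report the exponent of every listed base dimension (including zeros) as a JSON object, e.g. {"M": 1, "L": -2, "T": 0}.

Exponent matrix [L,I,M] × [i,D,m,ρ]:
  L: [ 0  1  0 -3]
  I: [ 1  0  0  0]
  M: [ 0  0  1  1]
  [L]: (1)·0+(2)·1+(1)·0+(1)·-3 = -1
  [I]: (1)·1+(2)·0+(1)·0+(1)·0 = 1
  [M]: (1)·0+(2)·0+(1)·1+(1)·1 = 2
⇒ L^-1 I M^2

{"L": -1, "I": 1, "M": 2}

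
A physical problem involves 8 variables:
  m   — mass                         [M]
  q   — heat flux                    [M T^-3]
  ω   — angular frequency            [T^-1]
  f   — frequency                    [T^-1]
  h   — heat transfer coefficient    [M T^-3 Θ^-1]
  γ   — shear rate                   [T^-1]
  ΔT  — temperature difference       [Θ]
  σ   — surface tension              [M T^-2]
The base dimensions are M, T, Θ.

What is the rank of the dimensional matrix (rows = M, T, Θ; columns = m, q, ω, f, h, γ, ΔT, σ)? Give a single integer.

3

Exponent matrix [M,T,Θ] × [m,q,ω,f,h,γ,ΔT,σ]:
  M: [ 1  1  0  0  1  0  0  1]
  T: [ 0 -3 -1 -1 -3 -1  0 -2]
  Θ: [ 0  0  0  0 -1  0  1  0]
RREF → pivots at {m,q,h} ⇒ r = 3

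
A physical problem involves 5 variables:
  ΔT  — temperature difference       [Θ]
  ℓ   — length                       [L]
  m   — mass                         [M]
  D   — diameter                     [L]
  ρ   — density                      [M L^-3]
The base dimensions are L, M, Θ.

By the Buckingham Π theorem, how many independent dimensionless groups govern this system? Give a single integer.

2

Dimensional matrix (L×M×Θ by ΔT×ℓ×m×D×ρ):
  L: [ 0  1  0  1 -3]
  M: [ 0  0  1  0  1]
  Θ: [ 1  0  0  0  0]
Row reduction gives pivot columns ΔT,ℓ,m; rank = 3
5 vars − rank 3 = 2 Π groups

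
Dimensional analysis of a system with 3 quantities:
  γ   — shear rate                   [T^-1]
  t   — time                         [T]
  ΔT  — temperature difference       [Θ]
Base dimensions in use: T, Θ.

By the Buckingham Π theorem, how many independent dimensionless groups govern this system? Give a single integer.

1

Write exponents as rows T,Θ / cols γ,t,ΔT:
  T: [-1  1  0]
  Θ: [ 0  0  1]
Row reduction gives pivot columns γ,ΔT; rank = 2
Π count = n − r = 3 − 2 = 1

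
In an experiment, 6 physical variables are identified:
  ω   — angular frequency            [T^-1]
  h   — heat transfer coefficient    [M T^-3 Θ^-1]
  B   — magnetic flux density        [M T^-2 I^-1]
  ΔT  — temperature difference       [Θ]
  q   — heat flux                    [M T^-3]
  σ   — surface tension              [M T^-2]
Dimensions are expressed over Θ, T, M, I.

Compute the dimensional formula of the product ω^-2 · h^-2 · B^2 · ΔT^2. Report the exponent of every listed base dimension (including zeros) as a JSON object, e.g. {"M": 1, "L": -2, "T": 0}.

Write exponents as rows Θ,T,M,I / cols ω,h,B,ΔT,q,σ:
  Θ: [ 0 -1  0  1  0  0]
  T: [-1 -3 -2  0 -3 -2]
  M: [ 0  1  1  0  1  1]
  I: [ 0  0 -1  0  0  0]
  [Θ]: (-2)·0+(-2)·-1+(2)·0+(2)·1 = 4
  [T]: (-2)·-1+(-2)·-3+(2)·-2+(2)·0 = 4
  [M]: (-2)·0+(-2)·1+(2)·1+(2)·0 = 0
  [I]: (-2)·0+(-2)·0+(2)·-1+(2)·0 = -2
⇒ Θ^4 T^4 I^-2

{"Θ": 4, "T": 4, "M": 0, "I": -2}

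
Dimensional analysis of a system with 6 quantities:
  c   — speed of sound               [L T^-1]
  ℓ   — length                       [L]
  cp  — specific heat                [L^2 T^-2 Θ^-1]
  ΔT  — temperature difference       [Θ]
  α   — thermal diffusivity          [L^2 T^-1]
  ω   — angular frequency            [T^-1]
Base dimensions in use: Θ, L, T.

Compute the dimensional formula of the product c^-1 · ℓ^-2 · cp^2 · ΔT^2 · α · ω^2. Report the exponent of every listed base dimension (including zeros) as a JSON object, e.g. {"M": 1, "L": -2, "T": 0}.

{"Θ": 0, "L": 3, "T": -6}

Dimensional matrix (Θ×L×T by c×ℓ×cp×ΔT×α×ω):
  Θ: [ 0  0 -1  1  0  0]
  L: [ 1  1  2  0  2  0]
  T: [-1  0 -2  0 -1 -1]
  [Θ]: (-1)·0+(-2)·0+(2)·-1+(2)·1+(1)·0+(2)·0 = 0
  [L]: (-1)·1+(-2)·1+(2)·2+(2)·0+(1)·2+(2)·0 = 3
  [T]: (-1)·-1+(-2)·0+(2)·-2+(2)·0+(1)·-1+(2)·-1 = -6
⇒ L^3 T^-6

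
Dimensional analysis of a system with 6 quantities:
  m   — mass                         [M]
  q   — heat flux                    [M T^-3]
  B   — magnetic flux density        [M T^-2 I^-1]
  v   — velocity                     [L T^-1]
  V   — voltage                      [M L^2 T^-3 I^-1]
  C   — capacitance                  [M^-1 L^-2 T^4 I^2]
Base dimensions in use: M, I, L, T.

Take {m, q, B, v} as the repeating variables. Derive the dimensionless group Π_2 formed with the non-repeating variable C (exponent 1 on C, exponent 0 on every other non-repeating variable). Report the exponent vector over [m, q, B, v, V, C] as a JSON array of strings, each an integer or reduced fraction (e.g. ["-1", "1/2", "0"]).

Exponent matrix [M,I,L,T] × [m,q,B,v,V,C]:
  M: [ 1  1  1  0  1 -1]
  I: [ 0  0 -1  0 -1  2]
  L: [ 0  0  0  1  2 -2]
  T: [ 0 -3 -2 -1 -3  4]
RREF → pivots at {m,q,B,v} ⇒ r = 4
Pivot set = {m,q,B,v}, free = {V,C}
RREF:
  r0: [   1    0    0    0  1/3  1/3]
  r1: [   0    1    0    0 -1/3  2/3]
  r2: [   0    0    1    0    1   -2]
  r3: [   0    0    0    1    2   -2]
Fix exponent of C at 1, V at 0; solve each RREF row for its pivot's exponent:
  r0: exp(m) + (1/3)·1 = 0 ⇒ exp(m) = -1/3
  r1: exp(q) + (2/3)·1 = 0 ⇒ exp(q) = -2/3
  r2: exp(B) + (-2)·1 = 0 ⇒ exp(B) = 2
  r3: exp(v) + (-2)·1 = 0 ⇒ exp(v) = 2
Π_2 = m^(-1/3) · q^(-2/3) · B^2 · v^2 · C

["-1/3", "-2/3", "2", "2", "0", "1"]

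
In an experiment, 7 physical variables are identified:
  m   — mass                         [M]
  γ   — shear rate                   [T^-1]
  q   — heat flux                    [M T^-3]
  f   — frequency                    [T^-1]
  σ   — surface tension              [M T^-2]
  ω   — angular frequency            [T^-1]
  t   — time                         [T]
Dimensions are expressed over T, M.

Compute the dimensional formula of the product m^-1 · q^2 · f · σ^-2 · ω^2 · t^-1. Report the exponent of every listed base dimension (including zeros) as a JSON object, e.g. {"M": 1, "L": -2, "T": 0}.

{"T": -6, "M": -1}

Dimensional matrix (T×M by m×γ×q×f×σ×ω×t):
  T: [ 0 -1 -3 -1 -2 -1  1]
  M: [ 1  0  1  0  1  0  0]
  [T]: (-1)·0+(2)·-3+(1)·-1+(-2)·-2+(2)·-1+(-1)·1 = -6
  [M]: (-1)·1+(2)·1+(1)·0+(-2)·1+(2)·0+(-1)·0 = -1
⇒ T^-6 M^-1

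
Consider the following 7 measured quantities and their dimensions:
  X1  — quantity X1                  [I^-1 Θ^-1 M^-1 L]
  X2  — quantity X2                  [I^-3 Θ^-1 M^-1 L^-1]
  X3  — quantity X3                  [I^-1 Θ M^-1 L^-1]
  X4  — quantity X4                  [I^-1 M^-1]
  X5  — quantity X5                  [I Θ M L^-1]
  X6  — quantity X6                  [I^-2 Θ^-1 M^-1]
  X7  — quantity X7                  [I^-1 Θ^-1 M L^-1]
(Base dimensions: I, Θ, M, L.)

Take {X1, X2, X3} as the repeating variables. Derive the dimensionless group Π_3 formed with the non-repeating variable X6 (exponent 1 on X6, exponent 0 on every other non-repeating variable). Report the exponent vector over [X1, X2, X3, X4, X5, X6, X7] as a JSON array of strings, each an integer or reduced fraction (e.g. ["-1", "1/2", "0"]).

Exponent matrix [I,Θ,M,L] × [X1,X2,X3,X4,X5,X6,X7]:
  I: [-1 -3 -1 -1  1 -2 -1]
  Θ: [-1 -1  1  0  1 -1 -1]
  M: [-1 -1 -1 -1  1 -1  1]
  L: [ 1 -1 -1  0 -1  0 -1]
Echelon form has 3 nonzero rows (pivots: X1,X2,X3)
Repeat: X1,X2,X3; free: X4,X5,X6,X7
RREF:
  r0: [   1    0    0  1/2   -1  1/2   -1]
  r1: [   0    1    0    0    0  1/2    1]
  r2: [   0    0    1  1/2    0    0   -1]
  r3: [   0    0    0    0    0    0    0]
Fix exponent of X6 at 1, X4 at 0, X5 at 0, X7 at 0; solve each RREF row for its pivot's exponent:
  r0: exp(X1) + (1/2)·1 = 0 ⇒ exp(X1) = -1/2
  r1: exp(X2) + (1/2)·1 = 0 ⇒ exp(X2) = -1/2
  r2: exp(X3) + (0)·1 = 0 ⇒ exp(X3) = 0
Π_3 = X1^(-1/2) · X2^(-1/2) · X6

["-1/2", "-1/2", "0", "0", "0", "1", "0"]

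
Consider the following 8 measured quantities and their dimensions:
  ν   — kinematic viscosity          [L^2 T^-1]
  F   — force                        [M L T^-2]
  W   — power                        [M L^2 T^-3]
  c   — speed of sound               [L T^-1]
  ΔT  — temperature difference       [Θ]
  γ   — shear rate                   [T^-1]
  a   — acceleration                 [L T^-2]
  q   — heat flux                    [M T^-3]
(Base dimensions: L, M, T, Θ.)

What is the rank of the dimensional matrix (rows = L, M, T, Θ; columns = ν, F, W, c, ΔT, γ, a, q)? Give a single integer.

Exponent matrix [L,M,T,Θ] × [ν,F,W,c,ΔT,γ,a,q]:
  L: [ 2  1  2  1  0  0  1  0]
  M: [ 0  1  1  0  0  0  0  1]
  T: [-1 -2 -3 -1  0 -1 -2 -3]
  Θ: [ 0  0  0  0  1  0  0  0]
Echelon form has 4 nonzero rows (pivots: ν,F,W,ΔT)

4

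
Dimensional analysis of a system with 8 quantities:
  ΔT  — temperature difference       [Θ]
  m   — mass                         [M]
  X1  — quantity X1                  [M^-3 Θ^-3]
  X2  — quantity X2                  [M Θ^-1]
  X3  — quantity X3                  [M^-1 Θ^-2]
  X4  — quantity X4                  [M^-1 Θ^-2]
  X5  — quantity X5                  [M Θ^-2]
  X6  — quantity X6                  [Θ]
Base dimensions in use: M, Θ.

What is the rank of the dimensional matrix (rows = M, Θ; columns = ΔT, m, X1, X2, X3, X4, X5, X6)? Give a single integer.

2

Dimensional matrix (M×Θ by ΔT×m×X1×X2×X3×X4×X5×X6):
  M: [ 0  1 -3  1 -1 -1  1  0]
  Θ: [ 1  0 -3 -1 -2 -2 -2  1]
Row reduction gives pivot columns ΔT,m; rank = 2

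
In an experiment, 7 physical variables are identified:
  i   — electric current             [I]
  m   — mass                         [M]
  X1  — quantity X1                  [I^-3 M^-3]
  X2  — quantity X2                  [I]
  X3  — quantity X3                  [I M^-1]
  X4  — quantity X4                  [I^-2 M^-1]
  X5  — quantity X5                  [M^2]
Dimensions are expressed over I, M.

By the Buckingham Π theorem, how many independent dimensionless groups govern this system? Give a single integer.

5

Write exponents as rows I,M / cols i,m,X1,X2,X3,X4,X5:
  I: [ 1  0 -3  1  1 -2  0]
  M: [ 0  1 -3  0 -1 -1  2]
RREF → pivots at {i,m} ⇒ r = 2
Π count = n − r = 7 − 2 = 5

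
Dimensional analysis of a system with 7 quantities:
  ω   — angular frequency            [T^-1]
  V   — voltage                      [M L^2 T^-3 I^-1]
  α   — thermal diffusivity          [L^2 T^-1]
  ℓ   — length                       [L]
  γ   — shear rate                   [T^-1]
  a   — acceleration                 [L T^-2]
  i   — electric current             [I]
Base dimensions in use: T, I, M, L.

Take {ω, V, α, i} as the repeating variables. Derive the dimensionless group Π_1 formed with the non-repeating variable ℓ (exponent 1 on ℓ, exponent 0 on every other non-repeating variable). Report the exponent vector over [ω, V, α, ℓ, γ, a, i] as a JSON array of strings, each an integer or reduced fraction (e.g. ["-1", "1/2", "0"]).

Exponent matrix [T,I,M,L] × [ω,V,α,ℓ,γ,a,i]:
  T: [-1 -3 -1  0 -1 -2  0]
  I: [ 0 -1  0  0  0  0  1]
  M: [ 0  1  0  0  0  0  0]
  L: [ 0  2  2  1  0  1  0]
Row reduction gives pivot columns ω,V,α,i; rank = 4
Pivot set = {ω,V,α,i}, free = {ℓ,γ,a}
RREF:
  r0: [   1    0    0 -1/2    1  3/2    0]
  r1: [   0    1    0    0    0    0    0]
  r2: [   0    0    1  1/2    0  1/2    0]
  r3: [   0    0    0    0    0    0    1]
Fix exponent of ℓ at 1, γ at 0, a at 0; solve each RREF row for its pivot's exponent:
  r0: exp(ω) + (-1/2)·1 = 0 ⇒ exp(ω) = 1/2
  r1: exp(V) + (0)·1 = 0 ⇒ exp(V) = 0
  r2: exp(α) + (1/2)·1 = 0 ⇒ exp(α) = -1/2
  r3: exp(i) + (0)·1 = 0 ⇒ exp(i) = 0
Π_1 = ω^(1/2) · α^(-1/2) · ℓ

["1/2", "0", "-1/2", "1", "0", "0", "0"]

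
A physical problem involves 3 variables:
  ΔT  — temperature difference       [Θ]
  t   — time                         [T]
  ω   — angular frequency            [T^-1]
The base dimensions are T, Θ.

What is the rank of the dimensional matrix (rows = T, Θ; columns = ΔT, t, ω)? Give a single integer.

2

Exponent matrix [T,Θ] × [ΔT,t,ω]:
  T: [ 0  1 -1]
  Θ: [ 1  0  0]
Echelon form has 2 nonzero rows (pivots: ΔT,t)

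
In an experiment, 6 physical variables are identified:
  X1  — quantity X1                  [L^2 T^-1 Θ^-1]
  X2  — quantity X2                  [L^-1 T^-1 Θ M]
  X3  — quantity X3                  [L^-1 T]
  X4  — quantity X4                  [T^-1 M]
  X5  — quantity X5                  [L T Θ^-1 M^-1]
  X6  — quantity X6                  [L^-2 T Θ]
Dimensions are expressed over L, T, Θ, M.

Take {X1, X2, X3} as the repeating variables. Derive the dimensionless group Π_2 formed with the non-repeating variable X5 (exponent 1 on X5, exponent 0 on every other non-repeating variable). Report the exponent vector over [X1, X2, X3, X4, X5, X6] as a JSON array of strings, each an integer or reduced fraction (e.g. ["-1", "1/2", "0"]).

["0", "1", "0", "0", "1", "0"]

Exponent matrix [L,T,Θ,M] × [X1,X2,X3,X4,X5,X6]:
  L: [ 2 -1 -1  0  1 -2]
  T: [-1 -1  1 -1  1  1]
  Θ: [-1  1  0  0 -1  1]
  M: [ 0  1  0  1 -1  0]
RREF → pivots at {X1,X2,X3} ⇒ r = 3
Pivot set = {X1,X2,X3}, free = {X4,X5,X6}
RREF:
  r0: [   1    0    0    1    0   -1]
  r1: [   0    1    0    1   -1    0]
  r2: [   0    0    1    1    0    0]
  r3: [   0    0    0    0    0    0]
Fix exponent of X5 at 1, X4 at 0, X6 at 0; solve each RREF row for its pivot's exponent:
  r0: exp(X1) + (0)·1 = 0 ⇒ exp(X1) = 0
  r1: exp(X2) + (-1)·1 = 0 ⇒ exp(X2) = 1
  r2: exp(X3) + (0)·1 = 0 ⇒ exp(X3) = 0
Π_2 = X2 · X5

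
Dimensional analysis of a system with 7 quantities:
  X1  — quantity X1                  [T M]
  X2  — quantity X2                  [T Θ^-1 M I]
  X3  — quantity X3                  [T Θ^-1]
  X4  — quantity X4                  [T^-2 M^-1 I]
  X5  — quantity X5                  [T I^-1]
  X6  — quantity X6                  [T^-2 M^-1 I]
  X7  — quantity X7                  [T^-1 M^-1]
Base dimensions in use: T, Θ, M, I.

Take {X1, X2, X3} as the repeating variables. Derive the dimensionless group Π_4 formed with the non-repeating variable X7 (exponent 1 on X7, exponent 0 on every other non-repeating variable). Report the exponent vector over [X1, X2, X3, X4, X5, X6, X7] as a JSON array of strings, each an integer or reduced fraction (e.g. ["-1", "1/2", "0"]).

["1", "0", "0", "0", "0", "0", "1"]

Write exponents as rows T,Θ,M,I / cols X1,X2,X3,X4,X5,X6,X7:
  T: [ 1  1  1 -2  1 -2 -1]
  Θ: [ 0 -1 -1  0  0  0  0]
  M: [ 1  1  0 -1  0 -1 -1]
  I: [ 0  1  0  1 -1  1  0]
Echelon form has 3 nonzero rows (pivots: X1,X2,X3)
Repeat: X1,X2,X3; free: X4,X5,X6,X7
RREF:
  r0: [   1    0    0   -2    1   -2   -1]
  r1: [   0    1    0    1   -1    1    0]
  r2: [   0    0    1   -1    1   -1    0]
  r3: [   0    0    0    0    0    0    0]
Fix exponent of X7 at 1, X4 at 0, X5 at 0, X6 at 0; solve each RREF row for its pivot's exponent:
  r0: exp(X1) + (-1)·1 = 0 ⇒ exp(X1) = 1
  r1: exp(X2) + (0)·1 = 0 ⇒ exp(X2) = 0
  r2: exp(X3) + (0)·1 = 0 ⇒ exp(X3) = 0
Π_4 = X1 · X7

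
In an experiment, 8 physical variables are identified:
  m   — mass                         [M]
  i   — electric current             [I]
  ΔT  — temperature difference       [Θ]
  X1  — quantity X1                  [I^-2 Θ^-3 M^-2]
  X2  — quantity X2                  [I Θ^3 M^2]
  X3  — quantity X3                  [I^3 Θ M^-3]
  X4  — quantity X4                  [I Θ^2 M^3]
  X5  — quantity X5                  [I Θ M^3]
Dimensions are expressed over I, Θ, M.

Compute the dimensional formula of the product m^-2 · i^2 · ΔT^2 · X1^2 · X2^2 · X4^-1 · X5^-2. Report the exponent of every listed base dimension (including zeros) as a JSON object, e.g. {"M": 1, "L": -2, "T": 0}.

{"I": -3, "Θ": -2, "M": -11}

Exponent matrix [I,Θ,M] × [m,i,ΔT,X1,X2,X3,X4,X5]:
  I: [ 0  1  0 -2  1  3  1  1]
  Θ: [ 0  0  1 -3  3  1  2  1]
  M: [ 1  0  0 -2  2 -3  3  3]
  [I]: (-2)·0+(2)·1+(2)·0+(2)·-2+(2)·1+(-1)·1+(-2)·1 = -3
  [Θ]: (-2)·0+(2)·0+(2)·1+(2)·-3+(2)·3+(-1)·2+(-2)·1 = -2
  [M]: (-2)·1+(2)·0+(2)·0+(2)·-2+(2)·2+(-1)·3+(-2)·3 = -11
⇒ I^-3 Θ^-2 M^-11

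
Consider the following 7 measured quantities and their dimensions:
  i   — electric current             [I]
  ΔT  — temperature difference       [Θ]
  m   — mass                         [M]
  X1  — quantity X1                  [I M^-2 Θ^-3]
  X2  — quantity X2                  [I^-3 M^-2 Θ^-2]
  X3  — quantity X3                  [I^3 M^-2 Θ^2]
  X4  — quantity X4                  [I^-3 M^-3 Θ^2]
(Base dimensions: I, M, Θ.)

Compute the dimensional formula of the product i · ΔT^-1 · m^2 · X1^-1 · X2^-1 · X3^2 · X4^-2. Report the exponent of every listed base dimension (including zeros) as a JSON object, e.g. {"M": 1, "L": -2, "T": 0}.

Dimensional matrix (I×M×Θ by i×ΔT×m×X1×X2×X3×X4):
  I: [ 1  0  0  1 -3  3 -3]
  M: [ 0  0  1 -2 -2 -2 -3]
  Θ: [ 0  1  0 -3 -2  2  2]
  [I]: (1)·1+(-1)·0+(2)·0+(-1)·1+(-1)·-3+(2)·3+(-2)·-3 = 15
  [M]: (1)·0+(-1)·0+(2)·1+(-1)·-2+(-1)·-2+(2)·-2+(-2)·-3 = 8
  [Θ]: (1)·0+(-1)·1+(2)·0+(-1)·-3+(-1)·-2+(2)·2+(-2)·2 = 4
⇒ I^15 M^8 Θ^4

{"I": 15, "M": 8, "Θ": 4}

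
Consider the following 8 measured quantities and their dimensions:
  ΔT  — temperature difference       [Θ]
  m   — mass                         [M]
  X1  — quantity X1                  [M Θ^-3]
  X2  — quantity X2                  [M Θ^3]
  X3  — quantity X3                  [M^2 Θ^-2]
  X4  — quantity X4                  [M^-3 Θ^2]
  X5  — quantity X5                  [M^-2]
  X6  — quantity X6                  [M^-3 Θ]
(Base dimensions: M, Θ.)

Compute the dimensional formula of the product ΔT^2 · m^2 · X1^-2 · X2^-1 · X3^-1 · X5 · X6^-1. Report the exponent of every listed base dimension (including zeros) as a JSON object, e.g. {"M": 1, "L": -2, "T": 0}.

Dimensional matrix (M×Θ by ΔT×m×X1×X2×X3×X4×X5×X6):
  M: [ 0  1  1  1  2 -3 -2 -3]
  Θ: [ 1  0 -3  3 -2  2  0  1]
  [M]: (2)·0+(2)·1+(-2)·1+(-1)·1+(-1)·2+(1)·-2+(-1)·-3 = -2
  [Θ]: (2)·1+(2)·0+(-2)·-3+(-1)·3+(-1)·-2+(1)·0+(-1)·1 = 6
⇒ M^-2 Θ^6

{"M": -2, "Θ": 6}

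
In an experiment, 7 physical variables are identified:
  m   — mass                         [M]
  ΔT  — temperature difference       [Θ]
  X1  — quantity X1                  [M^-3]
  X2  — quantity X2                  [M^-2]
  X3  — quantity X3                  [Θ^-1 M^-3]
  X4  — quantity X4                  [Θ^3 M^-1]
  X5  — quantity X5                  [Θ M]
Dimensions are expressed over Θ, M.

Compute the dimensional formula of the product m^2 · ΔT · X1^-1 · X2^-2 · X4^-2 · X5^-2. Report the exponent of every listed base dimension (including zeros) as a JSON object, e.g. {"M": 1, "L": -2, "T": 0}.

{"Θ": -7, "M": 9}

Dimensional matrix (Θ×M by m×ΔT×X1×X2×X3×X4×X5):
  Θ: [ 0  1  0  0 -1  3  1]
  M: [ 1  0 -3 -2 -3 -1  1]
  [Θ]: (2)·0+(1)·1+(-1)·0+(-2)·0+(-2)·3+(-2)·1 = -7
  [M]: (2)·1+(1)·0+(-1)·-3+(-2)·-2+(-2)·-1+(-2)·1 = 9
⇒ Θ^-7 M^9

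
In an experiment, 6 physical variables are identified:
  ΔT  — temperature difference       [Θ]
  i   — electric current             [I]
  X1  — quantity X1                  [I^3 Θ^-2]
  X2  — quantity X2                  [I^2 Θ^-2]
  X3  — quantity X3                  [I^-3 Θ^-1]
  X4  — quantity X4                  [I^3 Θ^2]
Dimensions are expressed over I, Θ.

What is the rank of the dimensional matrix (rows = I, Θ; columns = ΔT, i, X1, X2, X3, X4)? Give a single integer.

2

Exponent matrix [I,Θ] × [ΔT,i,X1,X2,X3,X4]:
  I: [ 0  1  3  2 -3  3]
  Θ: [ 1  0 -2 -2 -1  2]
Row reduction gives pivot columns ΔT,i; rank = 2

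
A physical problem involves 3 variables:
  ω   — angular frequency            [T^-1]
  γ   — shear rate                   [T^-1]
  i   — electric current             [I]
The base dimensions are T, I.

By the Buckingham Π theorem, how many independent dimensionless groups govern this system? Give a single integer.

1

Exponent matrix [T,I] × [ω,γ,i]:
  T: [-1 -1  0]
  I: [ 0  0  1]
Row reduction gives pivot columns ω,i; rank = 2
Π count = n − r = 3 − 2 = 1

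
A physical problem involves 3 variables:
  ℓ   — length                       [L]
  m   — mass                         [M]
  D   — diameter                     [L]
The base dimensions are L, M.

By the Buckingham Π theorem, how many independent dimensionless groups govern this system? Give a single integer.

Exponent matrix [L,M] × [ℓ,m,D]:
  L: [ 1  0  1]
  M: [ 0  1  0]
Echelon form has 2 nonzero rows (pivots: ℓ,m)
n=3, r=2 ⇒ 1 dimensionless group

1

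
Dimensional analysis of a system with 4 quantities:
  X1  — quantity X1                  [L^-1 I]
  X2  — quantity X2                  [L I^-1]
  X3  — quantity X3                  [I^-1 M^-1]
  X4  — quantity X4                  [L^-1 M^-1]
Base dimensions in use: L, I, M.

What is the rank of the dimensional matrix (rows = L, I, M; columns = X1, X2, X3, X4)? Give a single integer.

Dimensional matrix (L×I×M by X1×X2×X3×X4):
  L: [-1  1  0 -1]
  I: [ 1 -1 -1  0]
  M: [ 0  0 -1 -1]
Echelon form has 2 nonzero rows (pivots: X1,X3)

2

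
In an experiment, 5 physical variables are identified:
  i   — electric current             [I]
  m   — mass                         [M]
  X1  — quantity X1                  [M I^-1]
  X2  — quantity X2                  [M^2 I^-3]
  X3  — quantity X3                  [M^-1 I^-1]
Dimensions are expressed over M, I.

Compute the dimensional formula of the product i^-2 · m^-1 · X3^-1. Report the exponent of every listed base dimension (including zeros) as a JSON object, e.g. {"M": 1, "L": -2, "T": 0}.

Exponent matrix [M,I] × [i,m,X1,X2,X3]:
  M: [ 0  1  1  2 -1]
  I: [ 1  0 -1 -3 -1]
  [M]: (-2)·0+(-1)·1+(-1)·-1 = 0
  [I]: (-2)·1+(-1)·0+(-1)·-1 = -1
⇒ I^-1

{"M": 0, "I": -1}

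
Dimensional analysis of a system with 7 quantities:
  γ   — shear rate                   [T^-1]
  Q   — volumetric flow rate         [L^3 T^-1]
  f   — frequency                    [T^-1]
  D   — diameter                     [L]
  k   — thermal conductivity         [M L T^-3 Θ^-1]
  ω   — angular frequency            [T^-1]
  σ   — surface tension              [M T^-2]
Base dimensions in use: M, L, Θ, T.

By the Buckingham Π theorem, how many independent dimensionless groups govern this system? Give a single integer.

Write exponents as rows M,L,Θ,T / cols γ,Q,f,D,k,ω,σ:
  M: [ 0  0  0  0  1  0  1]
  L: [ 0  3  0  1  1  0  0]
  Θ: [ 0  0  0  0 -1  0  0]
  T: [-1 -1 -1  0 -3 -1 -2]
RREF → pivots at {γ,Q,k,σ} ⇒ r = 4
7 vars − rank 4 = 3 Π groups

3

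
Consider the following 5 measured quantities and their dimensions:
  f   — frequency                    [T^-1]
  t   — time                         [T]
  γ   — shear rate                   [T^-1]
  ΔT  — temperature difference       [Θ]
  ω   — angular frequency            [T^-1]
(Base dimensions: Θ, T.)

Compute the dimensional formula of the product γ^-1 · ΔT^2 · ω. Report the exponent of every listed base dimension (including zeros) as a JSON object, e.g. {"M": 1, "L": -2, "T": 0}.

{"Θ": 2, "T": 0}

Write exponents as rows Θ,T / cols f,t,γ,ΔT,ω:
  Θ: [ 0  0  0  1  0]
  T: [-1  1 -1  0 -1]
  [Θ]: (-1)·0+(2)·1+(1)·0 = 2
  [T]: (-1)·-1+(2)·0+(1)·-1 = 0
⇒ Θ^2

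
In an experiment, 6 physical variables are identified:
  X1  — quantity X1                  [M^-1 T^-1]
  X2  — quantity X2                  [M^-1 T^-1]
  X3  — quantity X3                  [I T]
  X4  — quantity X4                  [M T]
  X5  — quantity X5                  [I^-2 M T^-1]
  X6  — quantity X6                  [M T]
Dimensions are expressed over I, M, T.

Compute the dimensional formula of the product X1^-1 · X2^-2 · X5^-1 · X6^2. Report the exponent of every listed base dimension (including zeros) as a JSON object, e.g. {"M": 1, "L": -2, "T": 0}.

{"I": 2, "M": 4, "T": 6}

Dimensional matrix (I×M×T by X1×X2×X3×X4×X5×X6):
  I: [ 0  0  1  0 -2  0]
  M: [-1 -1  0  1  1  1]
  T: [-1 -1  1  1 -1  1]
  [I]: (-1)·0+(-2)·0+(-1)·-2+(2)·0 = 2
  [M]: (-1)·-1+(-2)·-1+(-1)·1+(2)·1 = 4
  [T]: (-1)·-1+(-2)·-1+(-1)·-1+(2)·1 = 6
⇒ I^2 M^4 T^6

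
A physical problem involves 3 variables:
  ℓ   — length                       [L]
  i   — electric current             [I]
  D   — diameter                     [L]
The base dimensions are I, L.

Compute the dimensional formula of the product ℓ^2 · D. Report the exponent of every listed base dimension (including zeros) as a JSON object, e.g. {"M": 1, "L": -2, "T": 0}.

Dimensional matrix (I×L by ℓ×i×D):
  I: [ 0  1  0]
  L: [ 1  0  1]
  [I]: (2)·0+(1)·0 = 0
  [L]: (2)·1+(1)·1 = 3
⇒ L^3

{"I": 0, "L": 3}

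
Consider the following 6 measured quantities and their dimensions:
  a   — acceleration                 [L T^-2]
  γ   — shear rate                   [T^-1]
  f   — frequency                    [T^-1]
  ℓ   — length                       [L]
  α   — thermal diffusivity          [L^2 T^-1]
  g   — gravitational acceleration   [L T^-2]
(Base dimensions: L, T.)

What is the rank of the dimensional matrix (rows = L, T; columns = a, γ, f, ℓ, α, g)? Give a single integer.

Write exponents as rows L,T / cols a,γ,f,ℓ,α,g:
  L: [ 1  0  0  1  2  1]
  T: [-2 -1 -1  0 -1 -2]
RREF → pivots at {a,γ} ⇒ r = 2

2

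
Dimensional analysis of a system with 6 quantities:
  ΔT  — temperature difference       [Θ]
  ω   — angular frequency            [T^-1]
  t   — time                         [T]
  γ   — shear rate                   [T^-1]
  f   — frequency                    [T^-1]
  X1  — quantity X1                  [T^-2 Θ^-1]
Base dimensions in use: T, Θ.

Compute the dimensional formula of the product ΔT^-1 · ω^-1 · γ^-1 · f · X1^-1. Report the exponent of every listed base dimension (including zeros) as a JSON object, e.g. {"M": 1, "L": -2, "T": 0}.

Write exponents as rows T,Θ / cols ΔT,ω,t,γ,f,X1:
  T: [ 0 -1  1 -1 -1 -2]
  Θ: [ 1  0  0  0  0 -1]
  [T]: (-1)·0+(-1)·-1+(-1)·-1+(1)·-1+(-1)·-2 = 3
  [Θ]: (-1)·1+(-1)·0+(-1)·0+(1)·0+(-1)·-1 = 0
⇒ T^3

{"T": 3, "Θ": 0}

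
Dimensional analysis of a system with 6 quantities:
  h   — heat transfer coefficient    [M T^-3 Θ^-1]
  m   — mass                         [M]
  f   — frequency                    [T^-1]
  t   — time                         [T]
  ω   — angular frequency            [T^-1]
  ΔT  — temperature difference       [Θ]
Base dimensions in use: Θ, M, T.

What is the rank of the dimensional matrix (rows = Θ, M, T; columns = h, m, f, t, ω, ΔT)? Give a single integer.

3

Write exponents as rows Θ,M,T / cols h,m,f,t,ω,ΔT:
  Θ: [-1  0  0  0  0  1]
  M: [ 1  1  0  0  0  0]
  T: [-3  0 -1  1 -1  0]
RREF → pivots at {h,m,f} ⇒ r = 3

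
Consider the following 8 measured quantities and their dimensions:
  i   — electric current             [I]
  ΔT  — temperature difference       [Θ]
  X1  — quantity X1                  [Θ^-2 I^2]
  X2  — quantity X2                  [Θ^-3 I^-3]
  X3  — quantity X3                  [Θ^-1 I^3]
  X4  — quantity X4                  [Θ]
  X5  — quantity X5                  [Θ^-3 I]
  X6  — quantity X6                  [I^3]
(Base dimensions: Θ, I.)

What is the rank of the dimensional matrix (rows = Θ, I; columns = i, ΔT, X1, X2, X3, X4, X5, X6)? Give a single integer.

2

Write exponents as rows Θ,I / cols i,ΔT,X1,X2,X3,X4,X5,X6:
  Θ: [ 0  1 -2 -3 -1  1 -3  0]
  I: [ 1  0  2 -3  3  0  1  3]
RREF → pivots at {i,ΔT} ⇒ r = 2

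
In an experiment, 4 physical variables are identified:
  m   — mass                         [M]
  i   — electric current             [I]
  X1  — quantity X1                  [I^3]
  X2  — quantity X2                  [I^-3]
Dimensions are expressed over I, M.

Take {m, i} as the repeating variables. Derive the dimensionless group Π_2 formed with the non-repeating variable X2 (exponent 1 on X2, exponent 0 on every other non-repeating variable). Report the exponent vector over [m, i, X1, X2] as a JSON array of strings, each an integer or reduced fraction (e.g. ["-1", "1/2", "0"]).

["0", "3", "0", "1"]

Dimensional matrix (I×M by m×i×X1×X2):
  I: [ 0  1  3 -3]
  M: [ 1  0  0  0]
Row reduction gives pivot columns m,i; rank = 2
Repeat: m,i; free: X1,X2
RREF:
  r0: [   1    0    0    0]
  r1: [   0    1    3   -3]
Fix exponent of X2 at 1, X1 at 0; solve each RREF row for its pivot's exponent:
  r0: exp(m) + (0)·1 = 0 ⇒ exp(m) = 0
  r1: exp(i) + (-3)·1 = 0 ⇒ exp(i) = 3
Π_2 = i^3 · X2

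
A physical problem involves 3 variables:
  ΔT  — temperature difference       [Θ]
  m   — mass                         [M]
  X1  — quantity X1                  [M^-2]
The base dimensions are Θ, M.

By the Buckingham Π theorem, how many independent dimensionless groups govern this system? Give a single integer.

Write exponents as rows Θ,M / cols ΔT,m,X1:
  Θ: [ 1  0  0]
  M: [ 0  1 -2]
Row reduction gives pivot columns ΔT,m; rank = 2
n=3, r=2 ⇒ 1 dimensionless group

1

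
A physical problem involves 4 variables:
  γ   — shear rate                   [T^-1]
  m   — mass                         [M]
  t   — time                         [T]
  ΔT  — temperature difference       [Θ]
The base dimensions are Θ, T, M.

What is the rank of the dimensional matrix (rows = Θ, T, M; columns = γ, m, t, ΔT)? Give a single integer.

3

Exponent matrix [Θ,T,M] × [γ,m,t,ΔT]:
  Θ: [ 0  0  0  1]
  T: [-1  0  1  0]
  M: [ 0  1  0  0]
Echelon form has 3 nonzero rows (pivots: γ,m,ΔT)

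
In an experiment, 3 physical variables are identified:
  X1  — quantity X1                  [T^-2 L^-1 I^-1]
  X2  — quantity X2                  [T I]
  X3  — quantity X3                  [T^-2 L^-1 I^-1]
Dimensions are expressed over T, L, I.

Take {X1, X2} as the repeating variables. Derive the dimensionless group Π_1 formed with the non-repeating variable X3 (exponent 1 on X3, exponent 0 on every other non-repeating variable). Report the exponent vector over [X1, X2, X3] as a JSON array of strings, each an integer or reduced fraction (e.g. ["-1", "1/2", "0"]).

Dimensional matrix (T×L×I by X1×X2×X3):
  T: [-2  1 -2]
  L: [-1  0 -1]
  I: [-1  1 -1]
Echelon form has 2 nonzero rows (pivots: X1,X2)
Repeat: X1,X2; free: X3
RREF:
  r0: [   1    0    1]
  r1: [   0    1    0]
  r2: [   0    0    0]
Fix exponent of X3 at 1; solve each RREF row for its pivot's exponent:
  r0: exp(X1) + (1)·1 = 0 ⇒ exp(X1) = -1
  r1: exp(X2) + (0)·1 = 0 ⇒ exp(X2) = 0
Π_1 = X1^-1 · X3

["-1", "0", "1"]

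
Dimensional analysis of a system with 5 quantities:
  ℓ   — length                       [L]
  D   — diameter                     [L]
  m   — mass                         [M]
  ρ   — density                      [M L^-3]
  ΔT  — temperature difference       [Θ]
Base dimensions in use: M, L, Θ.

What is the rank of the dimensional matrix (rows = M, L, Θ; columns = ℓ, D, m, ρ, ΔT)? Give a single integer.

3

Dimensional matrix (M×L×Θ by ℓ×D×m×ρ×ΔT):
  M: [ 0  0  1  1  0]
  L: [ 1  1  0 -3  0]
  Θ: [ 0  0  0  0  1]
Row reduction gives pivot columns ℓ,m,ΔT; rank = 3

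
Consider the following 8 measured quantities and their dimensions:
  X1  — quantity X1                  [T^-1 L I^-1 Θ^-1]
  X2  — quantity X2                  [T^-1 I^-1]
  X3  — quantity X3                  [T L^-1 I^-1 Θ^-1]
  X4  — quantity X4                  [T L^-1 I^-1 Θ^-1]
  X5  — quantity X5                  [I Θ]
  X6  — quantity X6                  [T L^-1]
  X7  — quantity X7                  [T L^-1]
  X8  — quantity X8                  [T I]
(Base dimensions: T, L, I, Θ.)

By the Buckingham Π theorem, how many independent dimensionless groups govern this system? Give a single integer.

Exponent matrix [T,L,I,Θ] × [X1,X2,X3,X4,X5,X6,X7,X8]:
  T: [-1 -1  1  1  0  1  1  1]
  L: [ 1  0 -1 -1  0 -1 -1  0]
  I: [-1 -1 -1 -1  1  0  0  1]
  Θ: [-1  0 -1 -1  1  0  0  0]
Row reduction gives pivot columns X1,X2,X3; rank = 3
8 vars − rank 3 = 5 Π groups

5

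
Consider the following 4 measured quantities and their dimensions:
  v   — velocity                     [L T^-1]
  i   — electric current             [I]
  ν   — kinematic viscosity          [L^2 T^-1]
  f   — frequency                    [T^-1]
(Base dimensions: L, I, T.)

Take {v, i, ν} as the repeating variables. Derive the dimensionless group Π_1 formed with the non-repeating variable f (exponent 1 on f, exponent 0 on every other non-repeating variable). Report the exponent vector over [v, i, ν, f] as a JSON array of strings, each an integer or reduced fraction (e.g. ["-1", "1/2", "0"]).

Exponent matrix [L,I,T] × [v,i,ν,f]:
  L: [ 1  0  2  0]
  I: [ 0  1  0  0]
  T: [-1  0 -1 -1]
Echelon form has 3 nonzero rows (pivots: v,i,ν)
Repeat: v,i,ν; free: f
RREF:
  r0: [   1    0    0    2]
  r1: [   0    1    0    0]
  r2: [   0    0    1   -1]
Fix exponent of f at 1; solve each RREF row for its pivot's exponent:
  r0: exp(v) + (2)·1 = 0 ⇒ exp(v) = -2
  r1: exp(i) + (0)·1 = 0 ⇒ exp(i) = 0
  r2: exp(ν) + (-1)·1 = 0 ⇒ exp(ν) = 1
Π_1 = v^-2 · ν · f

["-2", "0", "1", "1"]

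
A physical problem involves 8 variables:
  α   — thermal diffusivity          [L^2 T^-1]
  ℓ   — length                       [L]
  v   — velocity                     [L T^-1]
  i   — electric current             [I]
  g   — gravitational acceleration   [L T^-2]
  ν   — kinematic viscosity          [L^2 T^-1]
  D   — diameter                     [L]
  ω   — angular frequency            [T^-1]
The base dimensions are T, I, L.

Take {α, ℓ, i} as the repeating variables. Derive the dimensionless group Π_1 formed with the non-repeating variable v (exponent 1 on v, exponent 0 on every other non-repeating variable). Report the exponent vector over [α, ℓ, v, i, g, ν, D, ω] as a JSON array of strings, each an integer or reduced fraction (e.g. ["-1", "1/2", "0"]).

Write exponents as rows T,I,L / cols α,ℓ,v,i,g,ν,D,ω:
  T: [-1  0 -1  0 -2 -1  0 -1]
  I: [ 0  0  0  1  0  0  0  0]
  L: [ 2  1  1  0  1  2  1  0]
RREF → pivots at {α,ℓ,i} ⇒ r = 3
Pivot set = {α,ℓ,i}, free = {v,g,ν,D,ω}
RREF:
  r0: [   1    0    1    0    2    1    0    1]
  r1: [   0    1   -1    0   -3    0    1   -2]
  r2: [   0    0    0    1    0    0    0    0]
Fix exponent of v at 1, g at 0, ν at 0, D at 0, ω at 0; solve each RREF row for its pivot's exponent:
  r0: exp(α) + (1)·1 = 0 ⇒ exp(α) = -1
  r1: exp(ℓ) + (-1)·1 = 0 ⇒ exp(ℓ) = 1
  r2: exp(i) + (0)·1 = 0 ⇒ exp(i) = 0
Π_1 = α^-1 · ℓ · v

["-1", "1", "1", "0", "0", "0", "0", "0"]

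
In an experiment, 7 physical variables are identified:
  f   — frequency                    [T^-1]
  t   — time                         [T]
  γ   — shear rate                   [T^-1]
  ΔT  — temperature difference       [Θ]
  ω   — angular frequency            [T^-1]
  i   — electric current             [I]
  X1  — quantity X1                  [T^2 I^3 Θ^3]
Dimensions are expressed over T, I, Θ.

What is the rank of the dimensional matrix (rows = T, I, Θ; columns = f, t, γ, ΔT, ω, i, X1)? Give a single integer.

Write exponents as rows T,I,Θ / cols f,t,γ,ΔT,ω,i,X1:
  T: [-1  1 -1  0 -1  0  2]
  I: [ 0  0  0  0  0  1  3]
  Θ: [ 0  0  0  1  0  0  3]
Echelon form has 3 nonzero rows (pivots: f,ΔT,i)

3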